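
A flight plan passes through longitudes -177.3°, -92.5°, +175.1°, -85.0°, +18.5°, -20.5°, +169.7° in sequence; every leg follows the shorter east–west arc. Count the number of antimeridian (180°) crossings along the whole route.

Leg 1: -177.3° → -92.5°, shortest Δλ = 84.8° (east) — does not cross 180°.
Leg 2: -92.5° → +175.1°, shortest Δλ = -92.4° (west) — crosses 180°.
Leg 3: +175.1° → -85.0°, shortest Δλ = 99.9° (east) — crosses 180°.
Leg 4: -85.0° → +18.5°, shortest Δλ = 103.5° (east) — does not cross 180°.
Leg 5: +18.5° → -20.5°, shortest Δλ = -39.0° (west) — does not cross 180°.
Leg 6: -20.5° → +169.7°, shortest Δλ = -169.8° (west) — crosses 180°.
Total crossings: 3.

3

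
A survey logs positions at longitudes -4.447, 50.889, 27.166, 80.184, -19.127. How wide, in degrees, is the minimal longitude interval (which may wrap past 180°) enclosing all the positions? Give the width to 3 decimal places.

99.311°

Sort the longitudes: -19.127°, -4.447°, +27.166°, +50.889°, +80.184°.
Eastward gaps between consecutive values (wrapping around): 14.680°, 31.613°, 23.723°, 29.295°, 260.689°.
Largest gap = 260.689° ⇒ minimal covering band is its complement: 360° − 260.689° = 99.311°.
Band runs from -19.127° eastward to +80.184°.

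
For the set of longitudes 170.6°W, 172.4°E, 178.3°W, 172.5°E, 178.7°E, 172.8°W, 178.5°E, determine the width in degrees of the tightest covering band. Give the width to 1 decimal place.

17.0°

Sort the longitudes: -178.3°, -172.8°, -170.6°, +172.4°, +172.5°, +178.5°, +178.7°.
Eastward gaps between consecutive values (wrapping around): 5.5°, 2.2°, 343.0°, 0.1°, 6.0°, 0.2°, 3.0°.
Largest gap = 343.0° ⇒ minimal covering band is its complement: 360° − 343.0° = 17.0°.
Band runs from +172.4° eastward to -170.6°, crossing the antimeridian.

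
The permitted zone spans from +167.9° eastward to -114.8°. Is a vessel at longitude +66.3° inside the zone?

Band width going east from +167.9° to -114.8°: ((-114.8 − 167.9) mod 360) = 77.3°.
Offset of +66.3° east of the west edge: ((66.3 − 167.9) mod 360) = 258.4°.
258.4° > 77.3° ⇒ outside.

No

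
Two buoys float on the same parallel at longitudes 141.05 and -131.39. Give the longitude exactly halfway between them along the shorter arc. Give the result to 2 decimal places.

-175.17°

Signed shortest Δλ from +141.05° to -131.39° is +87.56°.
Midpoint longitude = +141.05° + (+87.56°)/2 = +141.05° + 43.78° = +184.83°.
Normalise into (−180°, 180°]: -175.17°.
(The naïve average (+141.05 + -131.39)/2 = 4.83° is on the wrong side of the globe.)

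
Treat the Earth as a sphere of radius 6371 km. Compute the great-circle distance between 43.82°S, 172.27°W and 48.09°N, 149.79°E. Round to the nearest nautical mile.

Δλ = 149.79 − -172.27 = 322.06°; wrapped into (−180°, 180°]: -37.94°.
Δφ = 48.09 − -43.82 = 91.91°.
a = sin²(Δφ/2) + cos φ₁ · cos φ₂ · sin²(Δλ/2) = 0.567593.
c = 2·atan2(√a, √(1−a)) = 1.70640 rad → d = 6371·c ≈ 10871.46 km ≈ 5870.12 nmi.

5870 nmi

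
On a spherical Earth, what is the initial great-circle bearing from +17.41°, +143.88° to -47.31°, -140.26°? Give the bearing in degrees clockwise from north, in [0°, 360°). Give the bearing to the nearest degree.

139°

Δλ = -140.26 − 143.88 = -284.14°; wrapped into (−180°, 180°]: 75.86°.
θ = atan2( sin Δλ · cos φ₂ , cos φ₁ · sin φ₂ − sin φ₁ · cos φ₂ · cos Δλ )
  = atan2(0.65749, -0.75092) = 138.795° → normalised to [0°, 360°): 138.795°.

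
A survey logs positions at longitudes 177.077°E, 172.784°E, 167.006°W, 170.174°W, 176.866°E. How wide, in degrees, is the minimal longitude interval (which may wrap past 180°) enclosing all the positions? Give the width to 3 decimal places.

20.210°

Sort the longitudes: -170.174°, -167.006°, +172.784°, +176.866°, +177.077°.
Eastward gaps between consecutive values (wrapping around): 3.168°, 339.790°, 4.082°, 0.211°, 12.749°.
Largest gap = 339.790° ⇒ minimal covering band is its complement: 360° − 339.790° = 20.210°.
Band runs from +172.784° eastward to -167.006°, crossing the antimeridian.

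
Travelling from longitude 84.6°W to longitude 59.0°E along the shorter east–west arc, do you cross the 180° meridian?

Signed shortest Δλ = ((59.0 − -84.6 + 180) mod 360) − 180 = 143.6°.
Going east by 143.6° from -84.6° reaches +59.0° without touching 180°.

No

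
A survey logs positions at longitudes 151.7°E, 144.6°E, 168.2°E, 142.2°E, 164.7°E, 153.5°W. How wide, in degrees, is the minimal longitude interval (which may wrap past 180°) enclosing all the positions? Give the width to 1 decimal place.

Sort the longitudes: -153.5°, +142.2°, +144.6°, +151.7°, +164.7°, +168.2°.
Eastward gaps between consecutive values (wrapping around): 295.7°, 2.4°, 7.1°, 13.0°, 3.5°, 38.3°.
Largest gap = 295.7° ⇒ minimal covering band is its complement: 360° − 295.7° = 64.3°.
Band runs from +142.2° eastward to -153.5°, crossing the antimeridian.

64.3°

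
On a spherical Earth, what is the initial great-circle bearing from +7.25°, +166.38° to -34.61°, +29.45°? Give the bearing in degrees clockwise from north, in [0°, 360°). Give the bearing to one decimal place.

Δλ = 29.45 − 166.38 = -136.93°.
θ = atan2( sin Δλ · cos φ₂ , cos φ₁ · sin φ₂ − sin φ₁ · cos φ₂ · cos Δλ )
  = atan2(-0.56205, -0.48757) = -130.941° → normalised to [0°, 360°): 229.059°.

229.1°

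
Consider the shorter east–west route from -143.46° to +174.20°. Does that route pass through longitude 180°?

Yes

Naïve |174.20 − -143.46| = 317.66° > 180°, so the shorter arc goes the other way round — across 180°.
Signed shortest Δλ = ((174.20 − -143.46 + 180) mod 360) − 180 = -42.34°.
Going west by 42.34° from -143.46° passes through 180° before reaching +174.20°.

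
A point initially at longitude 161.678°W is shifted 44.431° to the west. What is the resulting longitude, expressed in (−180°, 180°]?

153.891°E

Start at -161.678°; shift −44.431° → -206.109°.
-206.109° lies outside (−180°, 180°]; add 360° → +153.891°.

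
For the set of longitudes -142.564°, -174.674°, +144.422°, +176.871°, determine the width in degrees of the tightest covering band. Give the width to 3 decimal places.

Sort the longitudes: -174.674°, -142.564°, +144.422°, +176.871°.
Eastward gaps between consecutive values (wrapping around): 32.110°, 286.986°, 32.449°, 8.455°.
Largest gap = 286.986° ⇒ minimal covering band is its complement: 360° − 286.986° = 73.014°.
Band runs from +144.422° eastward to -142.564°, crossing the antimeridian.

73.014°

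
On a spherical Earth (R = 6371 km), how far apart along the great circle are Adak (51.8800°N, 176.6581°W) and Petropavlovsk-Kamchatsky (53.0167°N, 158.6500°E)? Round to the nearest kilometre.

Δλ = 158.6500 − -176.6581 = 335.3081°; wrapped into (−180°, 180°]: -24.6919°.
Δφ = 53.0167 − 51.8800 = 1.1367°.
a = sin²(Δφ/2) + cos φ₁ · cos φ₂ · sin²(Δλ/2) = 0.017076.
c = 2·atan2(√a, √(1−a)) = 0.26210 rad → d = 6371·c ≈ 1669.83 km.

1670 km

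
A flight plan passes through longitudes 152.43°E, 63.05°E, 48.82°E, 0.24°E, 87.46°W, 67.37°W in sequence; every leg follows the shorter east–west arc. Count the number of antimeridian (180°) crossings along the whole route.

Leg 1: +152.43° → +63.05°, shortest Δλ = -89.38° (west) — does not cross 180°.
Leg 2: +63.05° → +48.82°, shortest Δλ = -14.23° (west) — does not cross 180°.
Leg 3: +48.82° → +0.24°, shortest Δλ = -48.58° (west) — does not cross 180°.
Leg 4: +0.24° → -87.46°, shortest Δλ = -87.7° (west) — does not cross 180°.
Leg 5: -87.46° → -67.37°, shortest Δλ = 20.09° (east) — does not cross 180°.
Total crossings: 0.

0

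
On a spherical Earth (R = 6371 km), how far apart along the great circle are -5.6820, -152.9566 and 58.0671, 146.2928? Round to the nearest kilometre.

Δλ = 146.2928 − -152.9566 = 299.2494°; wrapped into (−180°, 180°]: -60.7506°.
Δφ = 58.0671 − -5.6820 = 63.7491°.
a = sin²(Δφ/2) + cos φ₁ · cos φ₂ · sin²(Δλ/2) = 0.413427.
c = 2·atan2(√a, √(1−a)) = 1.39677 rad → d = 6371·c ≈ 8898.85 km.

8899 km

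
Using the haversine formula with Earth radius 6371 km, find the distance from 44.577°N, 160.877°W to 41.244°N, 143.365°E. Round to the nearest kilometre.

Δλ = 143.365 − -160.877 = 304.242°; wrapped into (−180°, 180°]: -55.758°.
Δφ = 41.244 − 44.577 = -3.333°.
a = sin²(Δφ/2) + cos φ₁ · cos φ₂ · sin²(Δλ/2) = 0.117955.
c = 2·atan2(√a, √(1−a)) = 0.70117 rad → d = 6371·c ≈ 4467.14 km.

4467 km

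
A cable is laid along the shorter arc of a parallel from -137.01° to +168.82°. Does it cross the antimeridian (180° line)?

Yes

Naïve |168.82 − -137.01| = 305.83° > 180°, so the shorter arc goes the other way round — across 180°.
Signed shortest Δλ = ((168.82 − -137.01 + 180) mod 360) − 180 = -54.17°.
Going west by 54.17° from -137.01° passes through 180° before reaching +168.82°.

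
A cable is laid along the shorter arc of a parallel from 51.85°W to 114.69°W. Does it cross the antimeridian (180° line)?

No

Signed shortest Δλ = ((-114.69 − -51.85 + 180) mod 360) − 180 = -62.84°.
Going west by 62.84° from -51.85° reaches -114.69° without touching 180°.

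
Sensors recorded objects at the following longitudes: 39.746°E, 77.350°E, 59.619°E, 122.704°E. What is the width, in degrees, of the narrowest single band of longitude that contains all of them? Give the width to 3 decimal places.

82.958°

Sort the longitudes: +39.746°, +59.619°, +77.350°, +122.704°.
Eastward gaps between consecutive values (wrapping around): 19.873°, 17.731°, 45.354°, 277.042°.
Largest gap = 277.042° ⇒ minimal covering band is its complement: 360° − 277.042° = 82.958°.
Band runs from +39.746° eastward to +122.704°.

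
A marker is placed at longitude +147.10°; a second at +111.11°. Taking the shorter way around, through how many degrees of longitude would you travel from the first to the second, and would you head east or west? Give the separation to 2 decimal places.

Raw difference: 111.11 − 147.10 = -35.99°.
Normalise into (−180°, 180°]: -35.99° stays -35.99°.
Negative ⇒ the second point lies to the west; separation 35.99°.

35.99° west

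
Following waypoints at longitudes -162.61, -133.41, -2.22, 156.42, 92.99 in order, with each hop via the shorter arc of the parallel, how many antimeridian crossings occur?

0

Leg 1: -162.61° → -133.41°, shortest Δλ = 29.2° (east) — does not cross 180°.
Leg 2: -133.41° → -2.22°, shortest Δλ = 131.19° (east) — does not cross 180°.
Leg 3: -2.22° → +156.42°, shortest Δλ = 158.64° (east) — does not cross 180°.
Leg 4: +156.42° → +92.99°, shortest Δλ = -63.43° (west) — does not cross 180°.
Total crossings: 0.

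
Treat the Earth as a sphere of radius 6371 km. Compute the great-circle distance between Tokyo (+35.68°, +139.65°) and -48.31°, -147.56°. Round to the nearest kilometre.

11787 km

Δλ = -147.56 − 139.65 = -287.21°; wrapped into (−180°, 180°]: 72.79°.
Δφ = -48.31 − 35.68 = -83.99°.
a = sin²(Δφ/2) + cos φ₁ · cos φ₂ · sin²(Δλ/2) = 0.637852.
c = 2·atan2(√a, √(1−a)) = 1.85012 rad → d = 6371·c ≈ 11787.10 km.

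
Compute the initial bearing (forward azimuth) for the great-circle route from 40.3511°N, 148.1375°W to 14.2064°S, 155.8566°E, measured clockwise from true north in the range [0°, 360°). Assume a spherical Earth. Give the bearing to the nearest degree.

Δλ = 155.8566 − -148.1375 = 303.9941°; wrapped into (−180°, 180°]: -56.0059°.
θ = atan2( sin Δλ · cos φ₂ , cos φ₁ · sin φ₂ − sin φ₁ · cos φ₂ · cos Δλ )
  = atan2(-0.80374, -0.53796) = -123.795° → normalised to [0°, 360°): 236.205°.

236°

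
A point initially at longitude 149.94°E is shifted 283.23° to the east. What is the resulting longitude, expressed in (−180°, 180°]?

73.17°E

Start at +149.94°; shift +283.23° → +433.17°.
+433.17° lies outside (−180°, 180°]; subtract 360° → +73.17°.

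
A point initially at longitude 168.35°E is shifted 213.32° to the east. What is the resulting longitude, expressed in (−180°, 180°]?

21.67°E

Start at +168.35°; shift +213.32° → +381.67°.
+381.67° lies outside (−180°, 180°]; subtract 360° → +21.67°.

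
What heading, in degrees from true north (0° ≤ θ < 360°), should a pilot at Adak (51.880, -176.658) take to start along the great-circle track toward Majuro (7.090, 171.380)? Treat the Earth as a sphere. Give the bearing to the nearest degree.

197°

Δλ = 171.380 − -176.658 = 348.038°; wrapped into (−180°, 180°]: -11.962°.
θ = atan2( sin Δλ · cos φ₂ , cos φ₁ · sin φ₂ − sin φ₁ · cos φ₂ · cos Δλ )
  = atan2(-0.20568, -0.68756) = -163.346° → normalised to [0°, 360°): 196.654°.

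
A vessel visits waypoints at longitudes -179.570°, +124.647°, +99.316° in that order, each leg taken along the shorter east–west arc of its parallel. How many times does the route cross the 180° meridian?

1

Leg 1: -179.570° → +124.647°, shortest Δλ = -55.783° (west) — crosses 180°.
Leg 2: +124.647° → +99.316°, shortest Δλ = -25.331° (west) — does not cross 180°.
Total crossings: 1.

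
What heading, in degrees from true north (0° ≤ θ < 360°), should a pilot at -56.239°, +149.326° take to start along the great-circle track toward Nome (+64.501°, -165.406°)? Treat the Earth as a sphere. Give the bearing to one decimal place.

22.1°

Δλ = -165.406 − 149.326 = -314.732°; wrapped into (−180°, 180°]: 45.268°.
θ = atan2( sin Δλ · cos φ₂ , cos φ₁ · sin φ₂ − sin φ₁ · cos φ₂ · cos Δλ )
  = atan2(0.30583, 0.75348) = 22.091° → normalised to [0°, 360°): 22.091°.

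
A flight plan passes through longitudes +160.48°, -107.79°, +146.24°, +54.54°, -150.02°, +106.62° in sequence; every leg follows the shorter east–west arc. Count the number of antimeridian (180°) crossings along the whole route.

Leg 1: +160.48° → -107.79°, shortest Δλ = 91.73° (east) — crosses 180°.
Leg 2: -107.79° → +146.24°, shortest Δλ = -105.97° (west) — crosses 180°.
Leg 3: +146.24° → +54.54°, shortest Δλ = -91.7° (west) — does not cross 180°.
Leg 4: +54.54° → -150.02°, shortest Δλ = 155.44° (east) — crosses 180°.
Leg 5: -150.02° → +106.62°, shortest Δλ = -103.36° (west) — crosses 180°.
Total crossings: 4.

4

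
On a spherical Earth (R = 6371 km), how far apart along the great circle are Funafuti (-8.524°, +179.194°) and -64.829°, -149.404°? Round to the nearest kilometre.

6722 km

Δλ = -149.404 − 179.194 = -328.598°; wrapped into (−180°, 180°]: 31.402°.
Δφ = -64.829 − -8.524 = -56.305°.
a = sin²(Δφ/2) + cos φ₁ · cos φ₂ · sin²(Δλ/2) = 0.253418.
c = 2·atan2(√a, √(1−a)) = 1.05507 rad → d = 6371·c ≈ 6721.87 km.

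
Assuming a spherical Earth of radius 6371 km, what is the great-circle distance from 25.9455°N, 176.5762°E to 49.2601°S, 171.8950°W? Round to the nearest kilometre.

8440 km

Δλ = -171.8950 − 176.5762 = -348.4712°; wrapped into (−180°, 180°]: 11.5288°.
Δφ = -49.2601 − 25.9455 = -75.2056°.
a = sin²(Δφ/2) + cos φ₁ · cos φ₂ · sin²(Δλ/2) = 0.378244.
c = 2·atan2(√a, √(1−a)) = 1.32481 rad → d = 6371·c ≈ 8440.38 km.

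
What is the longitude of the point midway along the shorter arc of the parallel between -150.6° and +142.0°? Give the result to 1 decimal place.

+175.7°

Signed shortest Δλ from -150.6° to +142.0° is -67.4°.
Midpoint longitude = -150.6° + (-67.4°)/2 = -150.6° − 33.7° = -184.3°.
Normalise into (−180°, 180°]: +175.7°.
(The naïve average (-150.6 + +142.0)/2 = -4.3° is on the wrong side of the globe.)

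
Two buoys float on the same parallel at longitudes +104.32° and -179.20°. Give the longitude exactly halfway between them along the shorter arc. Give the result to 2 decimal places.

Signed shortest Δλ from +104.32° to -179.20° is +76.48°.
Midpoint longitude = +104.32° + (+76.48°)/2 = +104.32° + 38.24° = +142.56°.
(The naïve average (+104.32 + -179.20)/2 = -37.44° is on the wrong side of the globe.)

+142.56°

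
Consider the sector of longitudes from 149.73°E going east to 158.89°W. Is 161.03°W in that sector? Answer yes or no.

Yes

Band width going east from +149.73° to -158.89°: ((-158.89 − 149.73) mod 360) = 51.38°.
Offset of -161.03° east of the west edge: ((-161.03 − 149.73) mod 360) = 49.24°.
49.24° ≤ 51.38° ⇒ inside.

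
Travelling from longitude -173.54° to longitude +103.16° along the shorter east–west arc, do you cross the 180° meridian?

Naïve |103.16 − -173.54| = 276.7° > 180°, so the shorter arc goes the other way round — across 180°.
Signed shortest Δλ = ((103.16 − -173.54 + 180) mod 360) − 180 = -83.3°.
Going west by 83.3° from -173.54° passes through 180° before reaching +103.16°.

Yes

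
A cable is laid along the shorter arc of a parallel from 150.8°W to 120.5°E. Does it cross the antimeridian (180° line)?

Naïve |120.5 − -150.8| = 271.3° > 180°, so the shorter arc goes the other way round — across 180°.
Signed shortest Δλ = ((120.5 − -150.8 + 180) mod 360) − 180 = -88.7°.
Going west by 88.7° from -150.8° passes through 180° before reaching +120.5°.

Yes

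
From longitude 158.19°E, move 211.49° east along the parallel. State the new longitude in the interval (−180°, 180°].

Start at +158.19°; shift +211.49° → +369.68°.
+369.68° lies outside (−180°, 180°]; subtract 360° → +9.68°.

9.68°E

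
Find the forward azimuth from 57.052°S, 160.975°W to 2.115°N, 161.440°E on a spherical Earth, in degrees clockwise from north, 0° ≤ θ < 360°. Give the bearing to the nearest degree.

Δλ = 161.440 − -160.975 = 322.415°; wrapped into (−180°, 180°]: -37.585°.
θ = atan2( sin Δλ · cos φ₂ , cos φ₁ · sin φ₂ − sin φ₁ · cos φ₂ · cos Δλ )
  = atan2(-0.60952, 0.68461) = -41.679° → normalised to [0°, 360°): 318.321°.

318°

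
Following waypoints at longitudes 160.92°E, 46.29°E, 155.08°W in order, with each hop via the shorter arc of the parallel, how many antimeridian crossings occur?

1

Leg 1: +160.92° → +46.29°, shortest Δλ = -114.63° (west) — does not cross 180°.
Leg 2: +46.29° → -155.08°, shortest Δλ = 158.63° (east) — crosses 180°.
Total crossings: 1.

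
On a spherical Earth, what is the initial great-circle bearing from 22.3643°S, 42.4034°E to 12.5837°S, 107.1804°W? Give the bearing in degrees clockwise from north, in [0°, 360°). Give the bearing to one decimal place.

Δλ = -107.1804 − 42.4034 = -149.5838°.
θ = atan2( sin Δλ · cos φ₂ , cos φ₁ · sin φ₂ − sin φ₁ · cos φ₂ · cos Δλ )
  = atan2(-0.49412, -0.52172) = -136.557° → normalised to [0°, 360°): 223.443°.

223.4°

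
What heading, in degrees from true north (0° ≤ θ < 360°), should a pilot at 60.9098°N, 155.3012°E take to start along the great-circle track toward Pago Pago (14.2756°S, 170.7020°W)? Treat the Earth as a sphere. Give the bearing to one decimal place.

146.6°

Δλ = -170.7020 − 155.3012 = -326.0032°; wrapped into (−180°, 180°]: 33.9968°.
θ = atan2( sin Δλ · cos φ₂ , cos φ₁ · sin φ₂ − sin φ₁ · cos φ₂ · cos Δλ )
  = atan2(0.54188, -0.82200) = 146.606° → normalised to [0°, 360°): 146.606°.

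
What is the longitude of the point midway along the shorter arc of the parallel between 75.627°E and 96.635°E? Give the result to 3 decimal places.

86.131°E

Signed shortest Δλ from +75.627° to +96.635° is +21.008°.
Midpoint longitude = +75.627° + (+21.008°)/2 = +75.627° + 10.504° = +86.131°.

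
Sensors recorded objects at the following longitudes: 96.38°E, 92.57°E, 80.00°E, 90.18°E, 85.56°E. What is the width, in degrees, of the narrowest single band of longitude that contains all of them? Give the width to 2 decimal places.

Sort the longitudes: +80.00°, +85.56°, +90.18°, +92.57°, +96.38°.
Eastward gaps between consecutive values (wrapping around): 5.56°, 4.62°, 2.39°, 3.81°, 343.62°.
Largest gap = 343.62° ⇒ minimal covering band is its complement: 360° − 343.62° = 16.38°.
Band runs from +80.00° eastward to +96.38°.

16.38°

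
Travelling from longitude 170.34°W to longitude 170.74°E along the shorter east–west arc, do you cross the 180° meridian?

Naïve |170.74 − -170.34| = 341.08° > 180°, so the shorter arc goes the other way round — across 180°.
Signed shortest Δλ = ((170.74 − -170.34 + 180) mod 360) − 180 = -18.92°.
Going west by 18.92° from -170.34° passes through 180° before reaching +170.74°.

Yes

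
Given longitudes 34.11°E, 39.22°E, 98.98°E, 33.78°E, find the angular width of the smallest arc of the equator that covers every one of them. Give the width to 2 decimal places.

Sort the longitudes: +33.78°, +34.11°, +39.22°, +98.98°.
Eastward gaps between consecutive values (wrapping around): 0.33°, 5.11°, 59.76°, 294.80°.
Largest gap = 294.80° ⇒ minimal covering band is its complement: 360° − 294.80° = 65.20°.
Band runs from +33.78° eastward to +98.98°.

65.20°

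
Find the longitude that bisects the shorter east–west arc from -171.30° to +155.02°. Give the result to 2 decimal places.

+171.86°

Signed shortest Δλ from -171.30° to +155.02° is -33.68°.
Midpoint longitude = -171.30° + (-33.68°)/2 = -171.30° − 16.84° = -188.14°.
Normalise into (−180°, 180°]: +171.86°.
(The naïve average (-171.30 + +155.02)/2 = -8.14° is on the wrong side of the globe.)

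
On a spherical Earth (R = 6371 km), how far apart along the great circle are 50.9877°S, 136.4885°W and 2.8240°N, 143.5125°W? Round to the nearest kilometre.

Δλ = -143.5125 − -136.4885 = -7.0240°.
Δφ = 2.8240 − -50.9877 = 53.8117°.
a = sin²(Δφ/2) + cos φ₁ · cos φ₂ · sin²(Δλ/2) = 0.207139.
c = 2·atan2(√a, √(1−a)) = 0.94503 rad → d = 6371·c ≈ 6020.76 km.

6021 km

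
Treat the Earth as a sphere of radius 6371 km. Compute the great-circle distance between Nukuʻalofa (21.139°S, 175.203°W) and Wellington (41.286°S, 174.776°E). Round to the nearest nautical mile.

Δλ = 174.776 − -175.203 = 349.979°; wrapped into (−180°, 180°]: -10.021°.
Δφ = -41.286 − -21.139 = -20.147°.
a = sin²(Δφ/2) + cos φ₁ · cos φ₂ · sin²(Δλ/2) = 0.035940.
c = 2·atan2(√a, √(1−a)) = 0.38147 rad → d = 6371·c ≈ 2430.32 km ≈ 1312.27 nmi.

1312 nmi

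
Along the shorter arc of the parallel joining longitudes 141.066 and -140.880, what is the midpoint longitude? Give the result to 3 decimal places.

-179.907°

Signed shortest Δλ from +141.066° to -140.880° is +78.054°.
Midpoint longitude = +141.066° + (+78.054°)/2 = +141.066° + 39.027° = +180.093°.
Normalise into (−180°, 180°]: -179.907°.
(The naïve average (+141.066 + -140.880)/2 = 0.093° is on the wrong side of the globe.)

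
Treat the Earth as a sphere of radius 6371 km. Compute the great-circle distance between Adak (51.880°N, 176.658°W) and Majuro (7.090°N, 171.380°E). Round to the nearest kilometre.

5100 km

Δλ = 171.380 − -176.658 = 348.038°; wrapped into (−180°, 180°]: -11.962°.
Δφ = 7.090 − 51.880 = -44.790°.
a = sin²(Δφ/2) + cos φ₁ · cos φ₂ · sin²(Δλ/2) = 0.151804.
c = 2·atan2(√a, √(1−a)) = 0.80044 rad → d = 6371·c ≈ 5099.60 km.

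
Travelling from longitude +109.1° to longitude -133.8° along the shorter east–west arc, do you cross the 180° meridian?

Yes

Naïve |-133.8 − 109.1| = 242.9° > 180°, so the shorter arc goes the other way round — across 180°.
Signed shortest Δλ = ((-133.8 − 109.1 + 180) mod 360) − 180 = 117.1°.
Going east by 117.1° from +109.1° passes through 180° before reaching -133.8°.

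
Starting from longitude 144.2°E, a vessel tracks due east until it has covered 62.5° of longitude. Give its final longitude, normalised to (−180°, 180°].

153.3°W

Start at +144.2°; shift +62.5° → +206.7°.
+206.7° lies outside (−180°, 180°]; subtract 360° → -153.3°.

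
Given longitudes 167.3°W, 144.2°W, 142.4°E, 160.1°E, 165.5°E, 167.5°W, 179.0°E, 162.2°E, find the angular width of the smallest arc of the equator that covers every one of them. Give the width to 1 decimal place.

73.4°

Sort the longitudes: -167.5°, -167.3°, -144.2°, +142.4°, +160.1°, +162.2°, +165.5°, +179.0°.
Eastward gaps between consecutive values (wrapping around): 0.2°, 23.1°, 286.6°, 17.7°, 2.1°, 3.3°, 13.5°, 13.5°.
Largest gap = 286.6° ⇒ minimal covering band is its complement: 360° − 286.6° = 73.4°.
Band runs from +142.4° eastward to -144.2°, crossing the antimeridian.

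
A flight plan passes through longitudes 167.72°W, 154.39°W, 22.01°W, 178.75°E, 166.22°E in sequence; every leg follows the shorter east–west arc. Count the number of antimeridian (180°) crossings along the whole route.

1

Leg 1: -167.72° → -154.39°, shortest Δλ = 13.33° (east) — does not cross 180°.
Leg 2: -154.39° → -22.01°, shortest Δλ = 132.38° (east) — does not cross 180°.
Leg 3: -22.01° → +178.75°, shortest Δλ = -159.24° (west) — crosses 180°.
Leg 4: +178.75° → +166.22°, shortest Δλ = -12.53° (west) — does not cross 180°.
Total crossings: 1.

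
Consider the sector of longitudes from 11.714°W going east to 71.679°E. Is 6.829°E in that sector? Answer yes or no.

Yes

Band width going east from -11.714° to +71.679°: ((71.679 − -11.714) mod 360) = 83.393°.
Offset of +6.829° east of the west edge: ((6.829 − -11.714) mod 360) = 18.543°.
18.543° ≤ 83.393° ⇒ inside.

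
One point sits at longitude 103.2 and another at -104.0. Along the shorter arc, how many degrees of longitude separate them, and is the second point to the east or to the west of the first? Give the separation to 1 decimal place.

152.8° east

Raw difference: -104.0 − 103.2 = -207.2°.
Normalise into (−180°, 180°]: -207.2° + 360° = 152.8°.
Positive ⇒ the second point lies to the east; separation 152.8°.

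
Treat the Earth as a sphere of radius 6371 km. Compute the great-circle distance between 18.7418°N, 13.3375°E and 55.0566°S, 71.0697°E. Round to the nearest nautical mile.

5314 nmi

Δλ = 71.0697 − 13.3375 = 57.7322°.
Δφ = -55.0566 − 18.7418 = -73.7984°.
a = sin²(Δφ/2) + cos φ₁ · cos φ₂ · sin²(Δλ/2) = 0.486903.
c = 2·atan2(√a, √(1−a)) = 1.54460 rad → d = 6371·c ≈ 9840.64 km ≈ 5313.52 nmi.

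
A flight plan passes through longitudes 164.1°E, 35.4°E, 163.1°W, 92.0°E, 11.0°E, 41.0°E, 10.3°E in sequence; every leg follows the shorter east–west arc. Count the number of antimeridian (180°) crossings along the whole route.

Leg 1: +164.1° → +35.4°, shortest Δλ = -128.7° (west) — does not cross 180°.
Leg 2: +35.4° → -163.1°, shortest Δλ = 161.5° (east) — crosses 180°.
Leg 3: -163.1° → +92.0°, shortest Δλ = -104.9° (west) — crosses 180°.
Leg 4: +92.0° → +11.0°, shortest Δλ = -81.0° (west) — does not cross 180°.
Leg 5: +11.0° → +41.0°, shortest Δλ = 30.0° (east) — does not cross 180°.
Leg 6: +41.0° → +10.3°, shortest Δλ = -30.7° (west) — does not cross 180°.
Total crossings: 2.

2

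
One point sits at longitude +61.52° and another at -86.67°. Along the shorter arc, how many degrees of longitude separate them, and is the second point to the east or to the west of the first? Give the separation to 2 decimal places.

Raw difference: -86.67 − 61.52 = -148.19°.
Normalise into (−180°, 180°]: -148.19° stays -148.19°.
Negative ⇒ the second point lies to the west; separation 148.19°.

148.19° west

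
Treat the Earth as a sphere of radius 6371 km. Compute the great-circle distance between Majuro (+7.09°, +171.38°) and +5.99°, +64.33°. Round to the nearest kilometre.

11792 km

Δλ = 64.33 − 171.38 = -107.05°.
Δφ = 5.99 − 7.09 = -1.10°.
a = sin²(Δφ/2) + cos φ₁ · cos φ₂ · sin²(Δλ/2) = 0.638248.
c = 2·atan2(√a, √(1−a)) = 1.85094 rad → d = 6371·c ≈ 11792.35 km.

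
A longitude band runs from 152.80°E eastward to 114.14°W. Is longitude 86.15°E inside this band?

No

Band width going east from +152.80° to -114.14°: ((-114.14 − 152.80) mod 360) = 93.06°.
Offset of +86.15° east of the west edge: ((86.15 − 152.80) mod 360) = 293.35°.
293.35° > 93.06° ⇒ outside.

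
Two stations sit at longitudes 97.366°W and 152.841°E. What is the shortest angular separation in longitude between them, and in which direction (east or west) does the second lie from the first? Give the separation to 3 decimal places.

109.793° west

Raw difference: 152.841 − -97.366 = 250.207°.
Normalise into (−180°, 180°]: 250.207° − 360° = -109.793°.
Negative ⇒ the second point lies to the west; separation 109.793°.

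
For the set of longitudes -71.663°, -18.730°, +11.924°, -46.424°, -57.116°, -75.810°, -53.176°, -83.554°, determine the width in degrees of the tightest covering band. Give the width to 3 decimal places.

Sort the longitudes: -83.554°, -75.810°, -71.663°, -57.116°, -53.176°, -46.424°, -18.730°, +11.924°.
Eastward gaps between consecutive values (wrapping around): 7.744°, 4.147°, 14.547°, 3.940°, 6.752°, 27.694°, 30.654°, 264.522°.
Largest gap = 264.522° ⇒ minimal covering band is its complement: 360° − 264.522° = 95.478°.
Band runs from -83.554° eastward to +11.924°.

95.478°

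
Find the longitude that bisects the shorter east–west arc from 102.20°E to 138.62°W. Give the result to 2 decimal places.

Signed shortest Δλ from +102.20° to -138.62° is +119.18°.
Midpoint longitude = +102.20° + (+119.18°)/2 = +102.20° + 59.59° = +161.79°.
(The naïve average (+102.20 + -138.62)/2 = -18.21° is on the wrong side of the globe.)

161.79°E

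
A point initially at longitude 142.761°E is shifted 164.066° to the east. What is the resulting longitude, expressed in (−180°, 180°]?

53.173°W

Start at +142.761°; shift +164.066° → +306.827°.
+306.827° lies outside (−180°, 180°]; subtract 360° → -53.173°.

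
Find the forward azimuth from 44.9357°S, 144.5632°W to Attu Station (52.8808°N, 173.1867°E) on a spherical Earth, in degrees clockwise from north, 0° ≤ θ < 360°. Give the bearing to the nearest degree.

Δλ = 173.1867 − -144.5632 = 317.7499°; wrapped into (−180°, 180°]: -42.2501°.
θ = atan2( sin Δλ · cos φ₂ , cos φ₁ · sin φ₂ − sin φ₁ · cos φ₂ · cos Δλ )
  = atan2(-0.40576, 0.87998) = -24.754° → normalised to [0°, 360°): 335.246°.

335°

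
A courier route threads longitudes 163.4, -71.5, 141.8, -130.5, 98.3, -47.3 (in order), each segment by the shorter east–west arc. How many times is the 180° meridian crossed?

Leg 1: +163.4° → -71.5°, shortest Δλ = 125.1° (east) — crosses 180°.
Leg 2: -71.5° → +141.8°, shortest Δλ = -146.7° (west) — crosses 180°.
Leg 3: +141.8° → -130.5°, shortest Δλ = 87.7° (east) — crosses 180°.
Leg 4: -130.5° → +98.3°, shortest Δλ = -131.2° (west) — crosses 180°.
Leg 5: +98.3° → -47.3°, shortest Δλ = -145.6° (west) — does not cross 180°.
Total crossings: 4.

4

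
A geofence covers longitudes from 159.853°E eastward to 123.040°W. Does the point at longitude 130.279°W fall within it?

Band width going east from +159.853° to -123.040°: ((-123.040 − 159.853) mod 360) = 77.107°.
Offset of -130.279° east of the west edge: ((-130.279 − 159.853) mod 360) = 69.868°.
69.868° ≤ 77.107° ⇒ inside.

Yes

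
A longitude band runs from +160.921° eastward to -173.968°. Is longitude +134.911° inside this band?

Band width going east from +160.921° to -173.968°: ((-173.968 − 160.921) mod 360) = 25.111°.
Offset of +134.911° east of the west edge: ((134.911 − 160.921) mod 360) = 333.990°.
333.990° > 25.111° ⇒ outside.

No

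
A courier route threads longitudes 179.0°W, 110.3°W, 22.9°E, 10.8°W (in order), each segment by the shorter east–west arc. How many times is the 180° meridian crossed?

0

Leg 1: -179.0° → -110.3°, shortest Δλ = 68.7° (east) — does not cross 180°.
Leg 2: -110.3° → +22.9°, shortest Δλ = 133.2° (east) — does not cross 180°.
Leg 3: +22.9° → -10.8°, shortest Δλ = -33.7° (west) — does not cross 180°.
Total crossings: 0.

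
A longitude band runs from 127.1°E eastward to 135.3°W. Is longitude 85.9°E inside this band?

No

Band width going east from +127.1° to -135.3°: ((-135.3 − 127.1) mod 360) = 97.6°.
Offset of +85.9° east of the west edge: ((85.9 − 127.1) mod 360) = 318.8°.
318.8° > 97.6° ⇒ outside.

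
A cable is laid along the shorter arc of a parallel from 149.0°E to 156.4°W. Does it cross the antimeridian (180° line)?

Naïve |-156.4 − 149.0| = 305.4° > 180°, so the shorter arc goes the other way round — across 180°.
Signed shortest Δλ = ((-156.4 − 149.0 + 180) mod 360) − 180 = 54.6°.
Going east by 54.6° from +149.0° passes through 180° before reaching -156.4°.

Yes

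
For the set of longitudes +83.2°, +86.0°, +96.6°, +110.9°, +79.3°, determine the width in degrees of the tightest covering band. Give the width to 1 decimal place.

Sort the longitudes: +79.3°, +83.2°, +86.0°, +96.6°, +110.9°.
Eastward gaps between consecutive values (wrapping around): 3.9°, 2.8°, 10.6°, 14.3°, 328.4°.
Largest gap = 328.4° ⇒ minimal covering band is its complement: 360° − 328.4° = 31.6°.
Band runs from +79.3° eastward to +110.9°.

31.6°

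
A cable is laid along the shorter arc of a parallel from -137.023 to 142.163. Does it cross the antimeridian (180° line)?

Naïve |142.163 − -137.023| = 279.186° > 180°, so the shorter arc goes the other way round — across 180°.
Signed shortest Δλ = ((142.163 − -137.023 + 180) mod 360) − 180 = -80.814°.
Going west by 80.814° from -137.023° passes through 180° before reaching +142.163°.

Yes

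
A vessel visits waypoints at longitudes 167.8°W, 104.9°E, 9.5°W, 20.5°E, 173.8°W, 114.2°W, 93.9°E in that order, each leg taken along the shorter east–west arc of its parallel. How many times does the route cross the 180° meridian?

3

Leg 1: -167.8° → +104.9°, shortest Δλ = -87.3° (west) — crosses 180°.
Leg 2: +104.9° → -9.5°, shortest Δλ = -114.4° (west) — does not cross 180°.
Leg 3: -9.5° → +20.5°, shortest Δλ = 30.0° (east) — does not cross 180°.
Leg 4: +20.5° → -173.8°, shortest Δλ = 165.7° (east) — crosses 180°.
Leg 5: -173.8° → -114.2°, shortest Δλ = 59.6° (east) — does not cross 180°.
Leg 6: -114.2° → +93.9°, shortest Δλ = -151.9° (west) — crosses 180°.
Total crossings: 3.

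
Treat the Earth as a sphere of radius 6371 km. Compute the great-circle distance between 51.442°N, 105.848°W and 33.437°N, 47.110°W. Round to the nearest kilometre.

Δλ = -47.110 − -105.848 = 58.738°.
Δφ = 33.437 − 51.442 = -18.005°.
a = sin²(Δφ/2) + cos φ₁ · cos φ₂ · sin²(Δλ/2) = 0.149592.
c = 2·atan2(√a, √(1−a)) = 0.79426 rad → d = 6371·c ≈ 5060.21 km.

5060 km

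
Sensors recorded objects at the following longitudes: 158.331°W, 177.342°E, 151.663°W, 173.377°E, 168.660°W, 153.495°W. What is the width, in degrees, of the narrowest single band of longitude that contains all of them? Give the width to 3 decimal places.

Sort the longitudes: -168.660°, -158.331°, -153.495°, -151.663°, +173.377°, +177.342°.
Eastward gaps between consecutive values (wrapping around): 10.329°, 4.836°, 1.832°, 325.040°, 3.965°, 13.998°.
Largest gap = 325.040° ⇒ minimal covering band is its complement: 360° − 325.040° = 34.960°.
Band runs from +173.377° eastward to -151.663°, crossing the antimeridian.

34.960°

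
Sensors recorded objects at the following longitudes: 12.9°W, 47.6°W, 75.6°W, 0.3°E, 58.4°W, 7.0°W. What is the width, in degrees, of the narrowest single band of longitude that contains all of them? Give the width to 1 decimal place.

Sort the longitudes: -75.6°, -58.4°, -47.6°, -12.9°, -7.0°, +0.3°.
Eastward gaps between consecutive values (wrapping around): 17.2°, 10.8°, 34.7°, 5.9°, 7.3°, 284.1°.
Largest gap = 284.1° ⇒ minimal covering band is its complement: 360° − 284.1° = 75.9°.
Band runs from -75.6° eastward to +0.3°.

75.9°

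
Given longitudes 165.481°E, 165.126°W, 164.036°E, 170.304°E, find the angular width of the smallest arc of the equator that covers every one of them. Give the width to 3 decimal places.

30.838°

Sort the longitudes: -165.126°, +164.036°, +165.481°, +170.304°.
Eastward gaps between consecutive values (wrapping around): 329.162°, 1.445°, 4.823°, 24.570°.
Largest gap = 329.162° ⇒ minimal covering band is its complement: 360° − 329.162° = 30.838°.
Band runs from +164.036° eastward to -165.126°, crossing the antimeridian.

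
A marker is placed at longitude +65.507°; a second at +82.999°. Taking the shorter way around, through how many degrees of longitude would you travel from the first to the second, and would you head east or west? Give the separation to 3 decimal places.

17.492° east

Raw difference: 82.999 − 65.507 = 17.492°.
Normalise into (−180°, 180°]: 17.492° stays 17.492°.
Positive ⇒ the second point lies to the east; separation 17.492°.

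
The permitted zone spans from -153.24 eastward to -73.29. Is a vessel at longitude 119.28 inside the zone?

Band width going east from -153.24° to -73.29°: ((-73.29 − -153.24) mod 360) = 79.95°.
Offset of +119.28° east of the west edge: ((119.28 − -153.24) mod 360) = 272.52°.
272.52° > 79.95° ⇒ outside.

No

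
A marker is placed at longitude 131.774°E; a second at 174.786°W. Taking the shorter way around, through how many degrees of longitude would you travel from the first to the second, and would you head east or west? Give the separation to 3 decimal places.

53.440° east

Raw difference: -174.786 − 131.774 = -306.56°.
Normalise into (−180°, 180°]: -306.56° + 360° = 53.44°.
Positive ⇒ the second point lies to the east; separation 53.440°.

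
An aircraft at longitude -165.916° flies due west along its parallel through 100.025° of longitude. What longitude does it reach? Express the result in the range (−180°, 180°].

Start at -165.916°; shift −100.025° → -265.941°.
-265.941° lies outside (−180°, 180°]; add 360° → +94.059°.

+94.059°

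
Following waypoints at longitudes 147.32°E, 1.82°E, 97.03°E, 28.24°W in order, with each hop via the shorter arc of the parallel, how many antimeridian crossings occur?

0

Leg 1: +147.32° → +1.82°, shortest Δλ = -145.5° (west) — does not cross 180°.
Leg 2: +1.82° → +97.03°, shortest Δλ = 95.21° (east) — does not cross 180°.
Leg 3: +97.03° → -28.24°, shortest Δλ = -125.27° (west) — does not cross 180°.
Total crossings: 0.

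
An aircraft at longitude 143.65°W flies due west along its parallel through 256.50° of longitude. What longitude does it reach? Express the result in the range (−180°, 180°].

40.15°W

Start at -143.65°; shift −256.50° → -400.15°.
-400.15° lies outside (−180°, 180°]; add 360° → -40.15°.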